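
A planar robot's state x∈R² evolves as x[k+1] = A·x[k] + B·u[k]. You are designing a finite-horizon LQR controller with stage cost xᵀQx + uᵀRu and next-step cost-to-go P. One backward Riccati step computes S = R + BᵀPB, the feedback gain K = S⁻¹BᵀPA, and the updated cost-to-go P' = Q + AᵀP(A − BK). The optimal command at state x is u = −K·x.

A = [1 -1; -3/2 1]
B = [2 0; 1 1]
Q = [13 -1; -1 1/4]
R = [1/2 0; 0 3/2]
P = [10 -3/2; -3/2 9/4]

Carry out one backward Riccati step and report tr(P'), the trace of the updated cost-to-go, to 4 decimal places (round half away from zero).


19.1206

BᵀP = [18.5000 -0.7500; -1.5000 2.2500]
S = R + BᵀPB = [1/2 0; 0 3/2] + [36.2500 -0.7500; -0.7500 2.2500] = [36.7500 -0.7500; -0.7500 3.7500]
BᵀPA = [19.6250 -19.2500; -4.8750 3.7500]
K = S⁻¹·BᵀPA = [0.5096 -0.5055; -1.1981 0.8989]
A−BK = [-0.0191 0.0109; -0.8115 0.6066]
AᵀP(A−BK) = [3.7217 -2.8231; -2.8231 2.1489]
P' = Q + AᵀP(A−BK) = [16.7217 -3.8231; -3.8231 2.3989]
tr(P') = 19.1206


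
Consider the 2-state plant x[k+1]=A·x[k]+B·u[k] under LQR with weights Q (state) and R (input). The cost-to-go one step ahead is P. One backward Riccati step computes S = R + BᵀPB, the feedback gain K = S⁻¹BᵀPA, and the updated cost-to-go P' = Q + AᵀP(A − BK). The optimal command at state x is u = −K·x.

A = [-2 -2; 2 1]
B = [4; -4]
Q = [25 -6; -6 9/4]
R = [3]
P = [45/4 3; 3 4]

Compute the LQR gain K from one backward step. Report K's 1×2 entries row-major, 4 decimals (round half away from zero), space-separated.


-0.4901 -0.4636

BᵀP = [33.0000 -4.0000]
S = R + BᵀPB = [3] + [148.0000] = [151.0000]
BᵀPA = [-74.0000 -70.0000]
K = S⁻¹·BᵀPA = [-0.4901 -0.4636]
A−BK = [-0.0397 -0.1457; 0.0397 -0.8543]
AᵀP(A−BK) = [0.7351 0.6954; 0.6954 4.5497]
P' = Q + AᵀP(A−BK) = [25.7351 -5.3046; -5.3046 6.7997]
tr(P') = 32.5348


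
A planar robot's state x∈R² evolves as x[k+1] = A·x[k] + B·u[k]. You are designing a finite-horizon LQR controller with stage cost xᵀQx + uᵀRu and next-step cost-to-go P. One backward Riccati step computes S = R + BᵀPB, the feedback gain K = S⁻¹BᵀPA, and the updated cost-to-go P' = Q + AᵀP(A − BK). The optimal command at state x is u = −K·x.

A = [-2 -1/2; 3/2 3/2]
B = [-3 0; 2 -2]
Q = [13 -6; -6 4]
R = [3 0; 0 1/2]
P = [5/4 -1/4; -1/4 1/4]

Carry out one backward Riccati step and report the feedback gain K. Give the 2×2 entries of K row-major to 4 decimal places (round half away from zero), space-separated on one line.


0.5296 0.1657 -0.2840 -0.3905

BᵀP = [-4.2500 1.2500; 0.5000 -0.5000]
S = R + BᵀPB = [3 0; 0 1/2] + [15.2500 -2.5000; -2.5000 1.0000] = [18.2500 -2.5000; -2.5000 1.5000]
BᵀPA = [10.3750 4.0000; -1.7500 -1.0000]
K = S⁻¹·BᵀPA = [0.5296 0.1657; -0.2840 -0.3905]
A−BK = [-0.4112 -0.0030; -0.1272 0.3876]
AᵀP(A−BK) = [1.0710 0.3476; 0.3476 0.1967]
P' = Q + AᵀP(A−BK) = [14.0710 -5.6524; -5.6524 4.1967]
tr(P') = 18.2678


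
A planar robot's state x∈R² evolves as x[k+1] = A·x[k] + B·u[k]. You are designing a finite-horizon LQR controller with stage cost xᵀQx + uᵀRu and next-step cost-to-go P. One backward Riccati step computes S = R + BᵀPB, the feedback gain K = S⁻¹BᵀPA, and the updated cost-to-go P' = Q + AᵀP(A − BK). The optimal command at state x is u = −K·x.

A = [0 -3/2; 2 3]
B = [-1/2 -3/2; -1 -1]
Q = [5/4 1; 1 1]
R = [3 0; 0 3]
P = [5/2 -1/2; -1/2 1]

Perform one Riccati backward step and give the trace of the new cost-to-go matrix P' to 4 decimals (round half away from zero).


BᵀP = [-0.7500 -0.7500; -3.2500 -0.2500]
S = R + BᵀPB = [3 0; 0 3] + [1.1250 1.8750; 1.8750 5.1250] = [4.1250 1.8750; 1.8750 8.1250]
BᵀPA = [-1.5000 -1.1250; -0.5000 4.1250]
K = S⁻¹·BᵀPA = [-0.3750 -0.5625; 0.0250 0.6375]
A−BK = [-0.1500 -0.8250; 1.6500 3.0750]
AᵀP(A−BK) = [3.4500 6.9750; 6.9750 15.8625]
P' = Q + AᵀP(A−BK) = [4.7000 7.9750; 7.9750 16.8625]
tr(P') = 21.5625

21.5625


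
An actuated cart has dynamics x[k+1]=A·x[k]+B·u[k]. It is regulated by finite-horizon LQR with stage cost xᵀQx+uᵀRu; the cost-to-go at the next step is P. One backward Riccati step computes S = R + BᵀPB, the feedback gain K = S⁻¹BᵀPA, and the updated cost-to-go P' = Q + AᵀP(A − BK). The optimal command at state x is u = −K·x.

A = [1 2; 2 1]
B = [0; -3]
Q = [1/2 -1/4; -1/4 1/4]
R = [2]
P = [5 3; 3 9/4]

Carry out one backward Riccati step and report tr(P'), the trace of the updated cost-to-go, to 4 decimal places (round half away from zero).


BᵀP = [-9.0000 -6.7500]
S = R + BᵀPB = [2] + [20.2500] = [22.2500]
BᵀPA = [-22.5000 -24.7500]
K = S⁻¹·BᵀPA = [-1.0112 -1.1124]
A−BK = [1.0000 2.0000; -1.0337 -2.3371]
AᵀP(A−BK) = [3.2472 4.4719; 4.4719 6.7191]
P' = Q + AᵀP(A−BK) = [3.7472 4.2219; 4.2219 6.9691]
tr(P') = 10.7163

10.7163


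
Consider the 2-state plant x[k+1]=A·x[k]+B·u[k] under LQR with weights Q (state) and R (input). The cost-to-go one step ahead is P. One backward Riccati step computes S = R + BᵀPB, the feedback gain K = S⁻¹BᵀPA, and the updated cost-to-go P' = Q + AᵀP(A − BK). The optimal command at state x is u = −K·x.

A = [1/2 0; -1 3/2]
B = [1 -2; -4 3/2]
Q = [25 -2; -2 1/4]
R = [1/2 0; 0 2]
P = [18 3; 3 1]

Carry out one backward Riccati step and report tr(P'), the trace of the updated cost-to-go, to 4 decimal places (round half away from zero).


25.5080

BᵀP = [6.0000 -1.0000; -31.5000 -4.5000]
S = R + BᵀPB = [1/2 0; 0 2] + [10.0000 -13.5000; -13.5000 56.2500] = [10.5000 -13.5000; -13.5000 58.2500]
BᵀPA = [4.0000 -1.5000; -11.2500 -6.7500]
K = S⁻¹·BᵀPA = [0.1889 -0.4157; -0.1493 -0.2122]
A−BK = [0.0124 -0.0087; -0.0202 0.1555]
AᵀP(A−BK) = [0.0641 0.0253; 0.0253 0.1939]
P' = Q + AᵀP(A−BK) = [25.0641 -1.9747; -1.9747 0.4439]
tr(P') = 25.5080


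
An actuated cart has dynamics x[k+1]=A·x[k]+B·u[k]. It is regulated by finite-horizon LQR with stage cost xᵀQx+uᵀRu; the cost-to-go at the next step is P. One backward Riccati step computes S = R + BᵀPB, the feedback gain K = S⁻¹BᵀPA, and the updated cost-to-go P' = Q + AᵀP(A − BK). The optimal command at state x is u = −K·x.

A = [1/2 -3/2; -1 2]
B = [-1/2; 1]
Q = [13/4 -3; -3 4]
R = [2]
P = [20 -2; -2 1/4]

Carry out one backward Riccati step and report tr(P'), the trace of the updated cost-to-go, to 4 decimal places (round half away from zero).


21.3851

BᵀP = [-12.0000 1.2500]
S = R + BᵀPB = [2] + [7.2500] = [9.2500]
BᵀPA = [-7.2500 20.5000]
K = S⁻¹·BᵀPA = [-0.7838 2.2162]
A−BK = [0.1081 -0.3919; -0.2162 -0.2162]
AᵀP(A−BK) = [1.5676 -4.4324; -4.4324 12.5676]
P' = Q + AᵀP(A−BK) = [4.8176 -7.4324; -7.4324 16.5676]
tr(P') = 21.3851


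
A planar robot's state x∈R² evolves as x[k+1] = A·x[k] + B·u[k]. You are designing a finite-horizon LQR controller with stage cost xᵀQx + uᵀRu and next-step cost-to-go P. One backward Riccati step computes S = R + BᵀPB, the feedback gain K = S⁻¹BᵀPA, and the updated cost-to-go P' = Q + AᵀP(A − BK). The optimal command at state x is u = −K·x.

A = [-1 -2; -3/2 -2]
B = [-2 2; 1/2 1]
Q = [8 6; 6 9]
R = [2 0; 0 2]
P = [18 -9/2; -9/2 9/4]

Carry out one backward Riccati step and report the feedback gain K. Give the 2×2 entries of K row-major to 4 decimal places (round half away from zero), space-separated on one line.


BᵀP = [-38.2500 10.1250; 31.5000 -6.7500]
S = R + BᵀPB = [2 0; 0 2] + [81.5625 -66.3750; -66.3750 56.2500] = [83.5625 -66.3750; -66.3750 58.2500]
BᵀPA = [23.0625 56.2500; -21.3750 -49.5000]
K = S⁻¹·BᵀPA = [-0.1632 -0.0195; -0.5529 -0.8720]
A−BK = [-0.2206 -0.2950; -0.8655 -1.1183]
AᵀP(A−BK) = [1.5077 2.0606; 2.0606 2.9326]
P' = Q + AᵀP(A−BK) = [9.5077 8.0606; 8.0606 11.9326]
tr(P') = 21.4403

-0.1632 -0.0195 -0.5529 -0.8720


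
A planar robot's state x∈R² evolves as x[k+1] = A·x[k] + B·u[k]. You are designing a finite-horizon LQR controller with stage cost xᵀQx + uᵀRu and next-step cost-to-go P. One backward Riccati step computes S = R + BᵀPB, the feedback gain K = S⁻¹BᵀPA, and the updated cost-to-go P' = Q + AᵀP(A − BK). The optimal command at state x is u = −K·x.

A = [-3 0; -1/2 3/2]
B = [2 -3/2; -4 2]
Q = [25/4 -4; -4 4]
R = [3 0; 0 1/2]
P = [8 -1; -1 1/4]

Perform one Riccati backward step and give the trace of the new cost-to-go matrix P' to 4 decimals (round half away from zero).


13.4924

BᵀP = [20.0000 -3.0000; -14.0000 2.0000]
S = R + BᵀPB = [3 0; 0 1/2] + [52.0000 -36.0000; -36.0000 25.0000] = [55.0000 -36.0000; -36.0000 25.5000]
BᵀPA = [-58.5000 -4.5000; 41.0000 3.0000]
K = S⁻¹·BᵀPA = [-0.1479 -0.0634; 1.3991 0.0282]
A−BK = [-0.6056 0.1690; -3.8897 1.1901]
AᵀP(A−BK) = [3.0496 -0.5502; -0.5502 0.1928]
P' = Q + AᵀP(A−BK) = [9.2996 -4.5502; -4.5502 4.1928]
tr(P') = 13.4924


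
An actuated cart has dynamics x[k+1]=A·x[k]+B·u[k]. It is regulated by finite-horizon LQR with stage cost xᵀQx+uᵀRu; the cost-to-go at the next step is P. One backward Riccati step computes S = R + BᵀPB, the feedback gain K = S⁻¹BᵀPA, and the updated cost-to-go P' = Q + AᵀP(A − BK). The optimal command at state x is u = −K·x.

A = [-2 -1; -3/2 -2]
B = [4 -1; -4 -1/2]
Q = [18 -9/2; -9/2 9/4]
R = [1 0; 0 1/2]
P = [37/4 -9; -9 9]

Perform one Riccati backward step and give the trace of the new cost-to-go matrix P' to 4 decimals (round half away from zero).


BᵀP = [73.0000 -72.0000; -4.7500 4.5000]
S = R + BᵀPB = [1 0; 0 1/2] + [580.0000 -37.0000; -37.0000 2.5000] = [581.0000 -37.0000; -37.0000 3.0000]
BᵀPA = [-38.0000 71.0000; 2.7500 -4.2500]
K = S⁻¹·BᵀPA = [-0.0328 0.1491; 0.5127 0.4218]
A−BK = [-1.3563 -1.1745; -1.3747 -1.1928]
AᵀP(A−BK) = [0.5954 0.5045; 0.5045 0.4591]
P' = Q + AᵀP(A−BK) = [18.5954 -3.9955; -3.9955 2.7091]
tr(P') = 21.3045

21.3045


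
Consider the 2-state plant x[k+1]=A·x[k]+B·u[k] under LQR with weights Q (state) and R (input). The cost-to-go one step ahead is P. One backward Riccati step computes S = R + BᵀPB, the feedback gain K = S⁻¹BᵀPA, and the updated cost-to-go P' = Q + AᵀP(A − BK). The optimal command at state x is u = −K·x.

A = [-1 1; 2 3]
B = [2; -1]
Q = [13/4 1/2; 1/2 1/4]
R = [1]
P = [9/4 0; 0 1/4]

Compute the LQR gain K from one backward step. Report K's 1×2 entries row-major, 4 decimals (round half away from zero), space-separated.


-0.4878 0.3659

BᵀP = [4.5000 -0.2500]
S = R + BᵀPB = [1] + [9.2500] = [10.2500]
BᵀPA = [-5.0000 3.7500]
K = S⁻¹·BᵀPA = [-0.4878 0.3659]
A−BK = [-0.0244 0.2683; 1.5122 3.3659]
AᵀP(A−BK) = [0.8110 1.0793; 1.0793 3.1280]
P' = Q + AᵀP(A−BK) = [4.0610 1.5793; 1.5793 3.3780]
tr(P') = 7.4390


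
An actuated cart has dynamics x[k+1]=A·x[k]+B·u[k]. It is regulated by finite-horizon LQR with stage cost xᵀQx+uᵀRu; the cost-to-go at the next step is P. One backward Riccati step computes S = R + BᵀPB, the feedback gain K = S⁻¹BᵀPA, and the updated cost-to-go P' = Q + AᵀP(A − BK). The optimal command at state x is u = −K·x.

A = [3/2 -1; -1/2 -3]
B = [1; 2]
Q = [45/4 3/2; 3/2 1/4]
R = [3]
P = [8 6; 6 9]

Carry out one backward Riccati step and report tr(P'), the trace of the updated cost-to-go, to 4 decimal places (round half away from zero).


23.9754

BᵀP = [20.0000 24.0000]
S = R + BᵀPB = [3] + [68.0000] = [71.0000]
BᵀPA = [18.0000 -92.0000]
K = S⁻¹·BᵀPA = [0.2535 -1.2958]
A−BK = [1.2465 0.2958; -1.0070 -0.4085]
AᵀP(A−BK) = [6.6866 0.8239; 0.8239 5.7887]
P' = Q + AᵀP(A−BK) = [17.9366 2.3239; 2.3239 6.0387]
tr(P') = 23.9754


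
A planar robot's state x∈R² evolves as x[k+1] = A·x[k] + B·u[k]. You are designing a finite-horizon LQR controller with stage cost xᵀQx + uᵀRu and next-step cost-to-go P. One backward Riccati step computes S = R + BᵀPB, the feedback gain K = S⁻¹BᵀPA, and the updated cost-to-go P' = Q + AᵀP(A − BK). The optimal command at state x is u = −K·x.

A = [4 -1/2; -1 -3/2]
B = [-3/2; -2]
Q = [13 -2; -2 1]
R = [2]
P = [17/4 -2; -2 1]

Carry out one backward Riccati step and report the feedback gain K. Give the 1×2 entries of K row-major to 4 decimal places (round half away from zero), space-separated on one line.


BᵀP = [-2.3750 1.0000]
S = R + BᵀPB = [2] + [1.5625] = [3.5625]
BᵀPA = [-10.5000 -0.3125]
K = S⁻¹·BᵀPA = [-2.9474 -0.0877]
A−BK = [-0.4211 -0.6316; -6.8947 -1.6754]
AᵀP(A−BK) = [54.0526 3.0789; 3.0789 0.2851]
P' = Q + AᵀP(A−BK) = [67.0526 1.0789; 1.0789 1.2851]
tr(P') = 68.3377

-2.9474 -0.0877


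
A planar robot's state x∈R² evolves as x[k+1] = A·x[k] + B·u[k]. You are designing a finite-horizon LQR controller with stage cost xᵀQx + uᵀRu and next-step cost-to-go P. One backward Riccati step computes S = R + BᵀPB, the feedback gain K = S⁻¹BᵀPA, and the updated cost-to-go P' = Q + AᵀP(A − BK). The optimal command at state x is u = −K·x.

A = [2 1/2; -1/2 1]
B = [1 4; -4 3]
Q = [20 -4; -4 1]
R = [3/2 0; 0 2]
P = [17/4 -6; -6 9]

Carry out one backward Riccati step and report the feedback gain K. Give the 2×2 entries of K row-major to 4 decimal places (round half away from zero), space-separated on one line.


0.4090 -0.1338 0.2595 0.1086

BᵀP = [28.2500 -42.0000; -1.0000 3.0000]
S = R + BᵀPB = [3/2 0; 0 2] + [196.2500 -13.0000; -13.0000 5.0000] = [197.7500 -13.0000; -13.0000 7.0000]
BᵀPA = [77.5000 -27.8750; -3.5000 2.5000]
K = S⁻¹·BᵀPA = [0.4090 -0.1338; 0.2595 0.1086]
A−BK = [0.5530 0.1993; 0.3573 0.1389]
AᵀP(A−BK) = [0.4632 0.0012; 0.0012 0.0607]
P' = Q + AᵀP(A−BK) = [20.4632 -3.9988; -3.9988 1.0607]
tr(P') = 21.5239


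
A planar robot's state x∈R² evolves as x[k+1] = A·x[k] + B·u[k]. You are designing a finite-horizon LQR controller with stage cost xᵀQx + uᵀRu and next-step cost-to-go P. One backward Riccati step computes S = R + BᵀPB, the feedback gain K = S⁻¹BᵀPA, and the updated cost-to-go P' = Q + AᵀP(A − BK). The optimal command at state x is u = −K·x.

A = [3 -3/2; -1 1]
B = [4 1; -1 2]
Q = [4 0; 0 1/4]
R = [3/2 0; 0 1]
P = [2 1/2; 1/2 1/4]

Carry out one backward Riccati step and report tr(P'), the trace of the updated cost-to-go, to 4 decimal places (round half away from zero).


5.1880

BᵀP = [7.5000 1.7500; 3.0000 1.0000]
S = R + BᵀPB = [3/2 0; 0 1] + [28.2500 11.0000; 11.0000 5.0000] = [29.7500 11.0000; 11.0000 6.0000]
BᵀPA = [20.7500 -9.5000; 8.0000 -3.5000]
K = S⁻¹·BᵀPA = [0.6348 -0.3217; 0.1696 0.0065]
A−BK = [0.2913 -0.2196; -0.7043 0.6652]
AᵀP(A−BK) = [0.7217 -0.3761; -0.3761 0.2163]
P' = Q + AᵀP(A−BK) = [4.7217 -0.3761; -0.3761 0.4663]
tr(P') = 5.1880


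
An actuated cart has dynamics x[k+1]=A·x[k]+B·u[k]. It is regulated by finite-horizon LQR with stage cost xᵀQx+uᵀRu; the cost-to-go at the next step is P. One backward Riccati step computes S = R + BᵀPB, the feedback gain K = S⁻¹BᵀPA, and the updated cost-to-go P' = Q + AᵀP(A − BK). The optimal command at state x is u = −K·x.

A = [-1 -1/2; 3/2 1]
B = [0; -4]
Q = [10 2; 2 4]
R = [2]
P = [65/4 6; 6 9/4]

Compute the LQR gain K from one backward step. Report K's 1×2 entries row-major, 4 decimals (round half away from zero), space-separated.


0.2763 0.0789

BᵀP = [-24.0000 -9.0000]
S = R + BᵀPB = [2] + [36.0000] = [38.0000]
BᵀPA = [10.5000 3.0000]
K = S⁻¹·BᵀPA = [0.2763 0.0789]
A−BK = [-1.0000 -0.5000; 2.6053 1.3158]
AᵀP(A−BK) = [0.4112 0.1711; 0.1711 0.0757]
P' = Q + AᵀP(A−BK) = [10.4112 2.1711; 2.1711 4.0757]
tr(P') = 14.4868


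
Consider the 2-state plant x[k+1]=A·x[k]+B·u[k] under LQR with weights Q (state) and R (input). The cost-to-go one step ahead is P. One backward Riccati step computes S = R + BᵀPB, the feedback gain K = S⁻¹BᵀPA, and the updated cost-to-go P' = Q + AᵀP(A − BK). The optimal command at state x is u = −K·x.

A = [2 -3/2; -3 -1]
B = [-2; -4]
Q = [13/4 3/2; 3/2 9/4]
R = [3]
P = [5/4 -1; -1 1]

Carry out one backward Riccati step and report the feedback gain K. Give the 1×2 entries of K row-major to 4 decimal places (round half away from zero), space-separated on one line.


1.1250 -0.0313

BᵀP = [1.5000 -2.0000]
S = R + BᵀPB = [3] + [5.0000] = [8.0000]
BᵀPA = [9.0000 -0.2500]
K = S⁻¹·BᵀPA = [1.1250 -0.0313]
A−BK = [4.2500 -1.5625; 1.5000 -1.1250]
AᵀP(A−BK) = [15.8750 -2.9688; -2.9688 0.8047]
P' = Q + AᵀP(A−BK) = [19.1250 -1.4688; -1.4688 3.0547]
tr(P') = 22.1797


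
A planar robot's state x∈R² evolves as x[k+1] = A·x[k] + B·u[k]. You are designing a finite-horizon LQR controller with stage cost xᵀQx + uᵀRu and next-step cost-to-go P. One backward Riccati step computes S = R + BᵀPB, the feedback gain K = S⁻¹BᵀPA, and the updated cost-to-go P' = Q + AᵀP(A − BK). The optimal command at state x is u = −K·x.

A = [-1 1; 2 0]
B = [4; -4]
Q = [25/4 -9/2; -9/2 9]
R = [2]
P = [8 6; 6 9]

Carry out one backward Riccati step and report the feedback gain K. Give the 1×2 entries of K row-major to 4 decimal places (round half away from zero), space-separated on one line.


BᵀP = [8.0000 -12.0000]
S = R + BᵀPB = [2] + [80.0000] = [82.0000]
BᵀPA = [-32.0000 8.0000]
K = S⁻¹·BᵀPA = [-0.3902 0.0976]
A−BK = [0.5610 0.6098; 0.4390 0.3902]
AᵀP(A−BK) = [7.5122 7.1220; 7.1220 7.2195]
P' = Q + AᵀP(A−BK) = [13.7622 2.6220; 2.6220 16.2195]
tr(P') = 29.9817

-0.3902 0.0976


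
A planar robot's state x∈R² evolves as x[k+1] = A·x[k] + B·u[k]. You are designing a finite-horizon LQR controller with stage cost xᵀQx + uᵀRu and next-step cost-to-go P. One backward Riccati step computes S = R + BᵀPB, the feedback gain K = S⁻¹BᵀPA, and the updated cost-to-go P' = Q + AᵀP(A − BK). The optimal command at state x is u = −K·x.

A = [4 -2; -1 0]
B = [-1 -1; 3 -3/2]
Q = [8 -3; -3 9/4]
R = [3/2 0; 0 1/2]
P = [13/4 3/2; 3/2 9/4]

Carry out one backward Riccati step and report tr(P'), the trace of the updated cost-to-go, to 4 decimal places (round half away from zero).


17.0276

BᵀP = [1.2500 5.2500; -5.5000 -4.8750]
S = R + BᵀPB = [3/2 0; 0 1/2] + [14.5000 -9.1250; -9.1250 12.8125] = [16.0000 -9.1250; -9.1250 13.3125]
BᵀPA = [-0.2500 -2.5000; -17.1250 11.0000]
K = S⁻¹·BᵀPA = [-1.2302 0.5172; -2.1296 1.1808]
A−BK = [0.6403 -0.3021; -0.5039 0.2197]
AᵀP(A−BK) = [5.4732 -2.6499; -2.6499 1.3043]
P' = Q + AᵀP(A−BK) = [13.4732 -5.6499; -5.6499 3.5543]
tr(P') = 17.0276


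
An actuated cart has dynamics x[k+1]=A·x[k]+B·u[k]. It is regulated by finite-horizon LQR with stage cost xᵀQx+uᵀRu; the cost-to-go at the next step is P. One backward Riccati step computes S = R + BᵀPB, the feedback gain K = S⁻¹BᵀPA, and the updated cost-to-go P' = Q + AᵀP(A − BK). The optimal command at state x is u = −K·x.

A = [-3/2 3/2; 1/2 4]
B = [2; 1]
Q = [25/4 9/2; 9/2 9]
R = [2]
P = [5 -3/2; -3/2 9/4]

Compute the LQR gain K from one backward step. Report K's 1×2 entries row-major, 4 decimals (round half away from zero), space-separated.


-0.7192 0.5342

BᵀP = [8.5000 -0.7500]
S = R + BᵀPB = [2] + [16.2500] = [18.2500]
BᵀPA = [-13.1250 9.7500]
K = S⁻¹·BᵀPA = [-0.7192 0.5342]
A−BK = [-0.0616 0.4315; 1.2192 3.4658]
AᵀP(A−BK) = [4.6233 8.1370; 8.1370 24.0411]
P' = Q + AᵀP(A−BK) = [10.8733 12.6370; 12.6370 33.0411]
tr(P') = 43.9144


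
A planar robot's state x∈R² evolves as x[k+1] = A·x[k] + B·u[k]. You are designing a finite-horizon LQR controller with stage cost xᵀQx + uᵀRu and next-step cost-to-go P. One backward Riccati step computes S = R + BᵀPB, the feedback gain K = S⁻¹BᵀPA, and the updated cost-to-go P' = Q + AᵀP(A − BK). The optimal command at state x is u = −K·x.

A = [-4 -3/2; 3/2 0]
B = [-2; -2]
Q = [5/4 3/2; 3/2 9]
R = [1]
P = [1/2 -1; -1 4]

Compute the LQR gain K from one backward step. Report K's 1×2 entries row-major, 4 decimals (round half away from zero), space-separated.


-1.1818 -0.1364

BᵀP = [1.0000 -6.0000]
S = R + BᵀPB = [1] + [10.0000] = [11.0000]
BᵀPA = [-13.0000 -1.5000]
K = S⁻¹·BᵀPA = [-1.1818 -0.1364]
A−BK = [-6.3636 -1.7727; -0.8636 -0.2727]
AᵀP(A−BK) = [13.6364 3.4773; 3.4773 0.9205]
P' = Q + AᵀP(A−BK) = [14.8864 4.9773; 4.9773 9.9205]
tr(P') = 24.8068


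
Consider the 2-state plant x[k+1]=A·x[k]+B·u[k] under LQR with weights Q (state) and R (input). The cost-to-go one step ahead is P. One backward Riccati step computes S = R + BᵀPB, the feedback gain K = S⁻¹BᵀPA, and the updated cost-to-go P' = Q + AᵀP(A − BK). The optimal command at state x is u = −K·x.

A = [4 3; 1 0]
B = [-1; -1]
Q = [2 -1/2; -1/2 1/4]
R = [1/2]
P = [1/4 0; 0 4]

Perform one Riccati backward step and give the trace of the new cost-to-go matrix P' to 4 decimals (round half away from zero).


BᵀP = [-0.2500 -4.0000]
S = R + BᵀPB = [1/2] + [4.2500] = [4.7500]
BᵀPA = [-5.0000 -0.7500]
K = S⁻¹·BᵀPA = [-1.0526 -0.1579]
A−BK = [2.9474 2.8421; -0.0526 -0.1579]
AᵀP(A−BK) = [2.7368 2.2105; 2.2105 2.1316]
P' = Q + AᵀP(A−BK) = [4.7368 1.7105; 1.7105 2.3816]
tr(P') = 7.1184

7.1184


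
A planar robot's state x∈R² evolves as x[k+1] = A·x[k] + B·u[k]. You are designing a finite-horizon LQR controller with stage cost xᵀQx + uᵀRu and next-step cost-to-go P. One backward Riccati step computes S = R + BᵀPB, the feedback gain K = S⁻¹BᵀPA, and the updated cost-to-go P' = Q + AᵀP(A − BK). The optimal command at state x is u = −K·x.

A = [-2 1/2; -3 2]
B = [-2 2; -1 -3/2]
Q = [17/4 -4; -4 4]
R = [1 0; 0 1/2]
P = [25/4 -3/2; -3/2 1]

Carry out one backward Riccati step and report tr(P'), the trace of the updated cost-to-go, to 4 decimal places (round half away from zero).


11.5211

BᵀP = [-11.0000 2.0000; 14.7500 -4.5000]
S = R + BᵀPB = [1 0; 0 1/2] + [20.0000 -25.0000; -25.0000 36.2500] = [21.0000 -25.0000; -25.0000 36.7500]
BᵀPA = [16.0000 -1.5000; -16.0000 -1.6250]
K = S⁻¹·BᵀPA = [1.2811 -0.6525; 0.4361 -0.4881]
A−BK = [-0.3101 0.1712; -1.0647 0.6154]
AᵀP(A−BK) = [2.4804 -1.3697; -1.3697 0.7907]
P' = Q + AᵀP(A−BK) = [6.7304 -5.3697; -5.3697 4.7907]
tr(P') = 11.5211


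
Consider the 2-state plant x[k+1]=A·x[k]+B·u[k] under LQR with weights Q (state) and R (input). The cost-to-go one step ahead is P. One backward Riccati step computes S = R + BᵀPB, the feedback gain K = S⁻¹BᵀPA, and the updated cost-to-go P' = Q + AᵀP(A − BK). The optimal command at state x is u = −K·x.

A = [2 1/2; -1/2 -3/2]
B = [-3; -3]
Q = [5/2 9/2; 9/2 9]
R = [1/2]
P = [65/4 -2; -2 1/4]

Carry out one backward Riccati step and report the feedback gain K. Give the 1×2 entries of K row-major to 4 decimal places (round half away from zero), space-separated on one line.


-0.7799 -0.2588

BᵀP = [-42.7500 5.2500]
S = R + BᵀPB = [1/2] + [112.5000] = [113.0000]
BᵀPA = [-88.1250 -29.2500]
K = S⁻¹·BᵀPA = [-0.7799 -0.2588]
A−BK = [-0.3396 -0.2765; -2.8396 -2.2765]
AᵀP(A−BK) = [0.3367 0.1264; 0.1264 0.0537]
P' = Q + AᵀP(A−BK) = [2.8367 4.6264; 4.6264 9.0537]
tr(P') = 11.8903


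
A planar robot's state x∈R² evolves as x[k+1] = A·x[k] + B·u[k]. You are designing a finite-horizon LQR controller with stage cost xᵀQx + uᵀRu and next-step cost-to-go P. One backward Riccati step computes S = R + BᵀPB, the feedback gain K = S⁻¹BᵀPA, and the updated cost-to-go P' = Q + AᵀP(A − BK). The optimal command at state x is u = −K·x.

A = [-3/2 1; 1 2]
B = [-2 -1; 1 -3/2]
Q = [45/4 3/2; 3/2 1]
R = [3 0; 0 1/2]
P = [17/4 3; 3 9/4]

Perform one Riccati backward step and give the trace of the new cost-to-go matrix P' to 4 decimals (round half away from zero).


BᵀP = [-5.5000 -3.7500; -8.7500 -6.3750]
S = R + BᵀPB = [3 0; 0 1/2] + [7.2500 11.1250; 11.1250 18.3125] = [10.2500 11.1250; 11.1250 18.8125]
BᵀPA = [4.5000 -13.0000; 6.7500 -21.5000]
K = S⁻¹·BᵀPA = [0.1385 -0.0778; 0.2769 -1.0968]
A−BK = [-0.9462 -0.2525; 1.2769 0.4326]
AᵀP(A−BK) = [0.3202 -0.1212; -0.1212 0.6563]
P' = Q + AᵀP(A−BK) = [11.5702 1.3788; 1.3788 1.6563]
tr(P') = 13.2265

13.2265


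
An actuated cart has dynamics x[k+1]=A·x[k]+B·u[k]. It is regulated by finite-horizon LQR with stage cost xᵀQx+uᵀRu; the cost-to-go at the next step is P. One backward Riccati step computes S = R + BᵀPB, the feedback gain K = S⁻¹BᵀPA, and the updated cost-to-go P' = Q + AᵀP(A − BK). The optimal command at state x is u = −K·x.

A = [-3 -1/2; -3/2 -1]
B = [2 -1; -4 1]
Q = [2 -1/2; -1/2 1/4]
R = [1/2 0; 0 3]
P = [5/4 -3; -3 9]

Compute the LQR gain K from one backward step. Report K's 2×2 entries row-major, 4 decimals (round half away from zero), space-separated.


BᵀP = [14.5000 -42.0000; -4.2500 12.0000]
S = R + BᵀPB = [1/2 0; 0 3] + [197.0000 -56.5000; -56.5000 16.2500] = [197.5000 -56.5000; -56.5000 19.2500]
BᵀPA = [19.5000 34.7500; -5.2500 -9.8750]
K = S⁻¹·BᵀPA = [0.1292 0.1821; 0.1064 0.0214]
A−BK = [-3.1519 -0.8427; -1.0897 -0.2931]
AᵀP(A−BK) = [2.5397 0.6869; 0.6869 0.1968]
P' = Q + AᵀP(A−BK) = [4.5397 0.1869; 0.1869 0.4468]
tr(P') = 4.9866

0.1292 0.1821 0.1064 0.0214


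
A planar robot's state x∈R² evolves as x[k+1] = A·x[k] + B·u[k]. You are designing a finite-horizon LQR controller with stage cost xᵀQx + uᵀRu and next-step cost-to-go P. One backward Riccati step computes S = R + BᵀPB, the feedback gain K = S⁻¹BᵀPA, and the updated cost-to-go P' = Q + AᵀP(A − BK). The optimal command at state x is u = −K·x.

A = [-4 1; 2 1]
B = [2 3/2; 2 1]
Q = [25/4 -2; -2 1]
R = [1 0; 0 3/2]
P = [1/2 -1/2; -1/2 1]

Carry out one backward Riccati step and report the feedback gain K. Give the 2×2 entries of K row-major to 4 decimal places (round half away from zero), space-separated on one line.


BᵀP = [0.0000 1.0000; 0.2500 0.2500]
S = R + BᵀPB = [1 0; 0 3/2] + [2.0000 1.0000; 1.0000 0.6250] = [3.0000 1.0000; 1.0000 2.1250]
BᵀPA = [2.0000 1.0000; -0.5000 0.5000]
K = S⁻¹·BᵀPA = [0.8837 0.3023; -0.6512 0.0930]
A−BK = [-4.7907 0.2558; 0.8837 0.3023]
AᵀP(A−BK) = [17.9070 0.4419; 0.4419 0.1512]
P' = Q + AᵀP(A−BK) = [24.1570 -1.5581; -1.5581 1.1512]
tr(P') = 25.3081

0.8837 0.3023 -0.6512 0.0930


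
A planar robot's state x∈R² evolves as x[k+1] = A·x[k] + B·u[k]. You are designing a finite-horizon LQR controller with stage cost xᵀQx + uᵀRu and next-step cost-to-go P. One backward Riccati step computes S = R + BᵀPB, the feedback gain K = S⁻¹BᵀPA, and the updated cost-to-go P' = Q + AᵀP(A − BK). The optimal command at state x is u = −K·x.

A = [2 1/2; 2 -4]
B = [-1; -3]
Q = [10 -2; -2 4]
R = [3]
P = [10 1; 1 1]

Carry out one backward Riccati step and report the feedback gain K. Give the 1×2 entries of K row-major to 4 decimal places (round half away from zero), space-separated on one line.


BᵀP = [-13.0000 -4.0000]
S = R + BᵀPB = [3] + [25.0000] = [28.0000]
BᵀPA = [-34.0000 9.5000]
K = S⁻¹·BᵀPA = [-1.2143 0.3393]
A−BK = [0.7857 0.8393; -1.6429 -2.9821]
AᵀP(A−BK) = [10.7143 6.5357; 6.5357 11.2768]
P' = Q + AᵀP(A−BK) = [20.7143 4.5357; 4.5357 15.2768]
tr(P') = 35.9911

-1.2143 0.3393


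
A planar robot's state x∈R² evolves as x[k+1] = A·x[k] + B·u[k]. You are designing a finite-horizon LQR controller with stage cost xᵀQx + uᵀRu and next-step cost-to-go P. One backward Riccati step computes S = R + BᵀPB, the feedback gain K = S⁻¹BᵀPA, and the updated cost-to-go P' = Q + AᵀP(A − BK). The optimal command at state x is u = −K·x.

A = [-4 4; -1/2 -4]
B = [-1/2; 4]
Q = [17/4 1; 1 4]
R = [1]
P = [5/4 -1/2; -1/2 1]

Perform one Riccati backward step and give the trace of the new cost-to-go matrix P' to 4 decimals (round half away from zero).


BᵀP = [-2.6250 4.2500]
S = R + BᵀPB = [1] + [18.3125] = [19.3125]
BᵀPA = [8.3750 -27.5000]
K = S⁻¹·BᵀPA = [0.4337 -1.4239]
A−BK = [-3.7832 3.2880; -2.2346 1.6958]
AᵀP(A−BK) = [14.6181 -13.0744; -13.0744 12.8414]
P' = Q + AᵀP(A−BK) = [18.8681 -12.0744; -12.0744 16.8414]
tr(P') = 35.7095

35.7095


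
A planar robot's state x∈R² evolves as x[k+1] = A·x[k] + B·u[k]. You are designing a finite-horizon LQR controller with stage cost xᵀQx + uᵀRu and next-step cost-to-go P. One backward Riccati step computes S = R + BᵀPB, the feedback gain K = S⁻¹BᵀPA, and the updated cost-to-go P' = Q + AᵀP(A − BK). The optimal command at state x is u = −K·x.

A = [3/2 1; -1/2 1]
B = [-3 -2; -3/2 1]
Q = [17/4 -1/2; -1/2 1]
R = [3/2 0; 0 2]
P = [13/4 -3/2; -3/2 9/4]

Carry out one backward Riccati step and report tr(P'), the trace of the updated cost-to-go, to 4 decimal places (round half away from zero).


6.3062

BᵀP = [-7.5000 1.1250; -8.0000 5.2500]
S = R + BᵀPB = [3/2 0; 0 2] + [20.8125 16.1250; 16.1250 21.2500] = [22.3125 16.1250; 16.1250 23.2500]
BᵀPA = [-11.8125 -6.3750; -14.6250 -2.7500]
K = S⁻¹·BᵀPA = [-0.1500 -0.4014; -0.5250 0.1601]
A−BK = [0.0000 0.1159; -0.2000 0.2377]
AᵀP(A−BK) = [0.6750 -0.1500; -0.1500 0.3812]
P' = Q + AᵀP(A−BK) = [4.9250 -0.6500; -0.6500 1.3812]
tr(P') = 6.3062


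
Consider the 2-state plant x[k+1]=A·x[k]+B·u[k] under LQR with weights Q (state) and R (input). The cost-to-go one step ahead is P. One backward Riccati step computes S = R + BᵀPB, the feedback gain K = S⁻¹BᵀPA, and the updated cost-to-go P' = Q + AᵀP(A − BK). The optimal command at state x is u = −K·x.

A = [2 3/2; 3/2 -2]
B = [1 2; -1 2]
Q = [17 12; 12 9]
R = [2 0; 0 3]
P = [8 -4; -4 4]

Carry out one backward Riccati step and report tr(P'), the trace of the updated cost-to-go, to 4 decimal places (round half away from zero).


BᵀP = [12.0000 -8.0000; 8.0000 0.0000]
S = R + BᵀPB = [2 0; 0 3] + [20.0000 8.0000; 8.0000 16.0000] = [22.0000 8.0000; 8.0000 19.0000]
BᵀPA = [12.0000 34.0000; 16.0000 12.0000]
K = S⁻¹·BᵀPA = [0.2825 1.5537; 0.7232 -0.0226]
A−BK = [0.2712 -0.0085; 0.3362 -0.4011]
AᵀP(A−BK) = [2.0395 0.7175; 0.7175 5.4463]
P' = Q + AᵀP(A−BK) = [19.0395 12.7175; 12.7175 14.4463]
tr(P') = 33.4859

33.4859


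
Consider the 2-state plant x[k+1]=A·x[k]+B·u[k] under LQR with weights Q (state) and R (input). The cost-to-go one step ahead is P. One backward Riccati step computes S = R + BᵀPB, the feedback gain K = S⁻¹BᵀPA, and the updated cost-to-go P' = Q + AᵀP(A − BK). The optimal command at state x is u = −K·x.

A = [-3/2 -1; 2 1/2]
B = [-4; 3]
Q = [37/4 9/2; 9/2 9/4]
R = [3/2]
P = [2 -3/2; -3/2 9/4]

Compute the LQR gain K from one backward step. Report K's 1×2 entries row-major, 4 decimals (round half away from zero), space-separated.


0.4930 0.2103

BᵀP = [-12.5000 12.7500]
S = R + BᵀPB = [3/2] + [88.2500] = [89.7500]
BᵀPA = [44.2500 18.8750]
K = S⁻¹·BᵀPA = [0.4930 0.2103]
A−BK = [0.4721 -0.1588; 0.5209 -0.1309]
AᵀP(A−BK) = [0.6831 0.0689; 0.0689 0.0930]
P' = Q + AᵀP(A−BK) = [9.9331 4.5689; 4.5689 2.3430]
tr(P') = 12.2761


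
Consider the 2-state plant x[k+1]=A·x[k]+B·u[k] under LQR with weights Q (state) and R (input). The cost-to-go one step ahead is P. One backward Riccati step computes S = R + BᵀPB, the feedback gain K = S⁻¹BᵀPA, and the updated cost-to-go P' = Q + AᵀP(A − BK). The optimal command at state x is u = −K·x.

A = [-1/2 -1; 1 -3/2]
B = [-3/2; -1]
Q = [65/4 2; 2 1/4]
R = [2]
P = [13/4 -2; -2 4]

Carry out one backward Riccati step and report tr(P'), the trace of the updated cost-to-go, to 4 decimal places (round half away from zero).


26.9188

BᵀP = [-2.8750 -1.0000]
S = R + BᵀPB = [2] + [5.3125] = [7.3125]
BᵀPA = [0.4375 4.3750]
K = S⁻¹·BᵀPA = [0.0598 0.5983]
A−BK = [-0.4103 -0.1026; 1.0598 -0.9017]
AᵀP(A−BK) = [6.7863 -4.1368; -4.1368 3.6325]
P' = Q + AᵀP(A−BK) = [23.0363 -2.1368; -2.1368 3.8825]
tr(P') = 26.9188


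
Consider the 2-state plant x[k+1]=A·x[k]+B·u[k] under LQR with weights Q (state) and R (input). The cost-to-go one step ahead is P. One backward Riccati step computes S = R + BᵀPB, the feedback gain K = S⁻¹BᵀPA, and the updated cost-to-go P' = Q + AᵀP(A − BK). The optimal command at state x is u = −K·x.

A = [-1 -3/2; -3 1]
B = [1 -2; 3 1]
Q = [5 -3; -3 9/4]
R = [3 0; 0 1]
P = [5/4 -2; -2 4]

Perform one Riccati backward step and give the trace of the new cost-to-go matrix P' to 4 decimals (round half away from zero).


BᵀP = [-4.7500 10.0000; -4.5000 8.0000]
S = R + BᵀPB = [3 0; 0 1] + [25.2500 19.5000; 19.5000 17.0000] = [28.2500 19.5000; 19.5000 18.0000]
BᵀPA = [-25.2500 17.1250; -19.5000 14.7500]
K = S⁻¹·BᵀPA = [-0.5789 0.1608; -0.4561 0.6452]
A−BK = [-1.3333 -0.3704; -0.8070 -0.1277]
AᵀP(A−BK) = [1.7368 -0.4825; -0.4825 0.5414]
P' = Q + AᵀP(A−BK) = [6.7368 -3.4825; -3.4825 2.7914]
tr(P') = 9.5283

9.5283


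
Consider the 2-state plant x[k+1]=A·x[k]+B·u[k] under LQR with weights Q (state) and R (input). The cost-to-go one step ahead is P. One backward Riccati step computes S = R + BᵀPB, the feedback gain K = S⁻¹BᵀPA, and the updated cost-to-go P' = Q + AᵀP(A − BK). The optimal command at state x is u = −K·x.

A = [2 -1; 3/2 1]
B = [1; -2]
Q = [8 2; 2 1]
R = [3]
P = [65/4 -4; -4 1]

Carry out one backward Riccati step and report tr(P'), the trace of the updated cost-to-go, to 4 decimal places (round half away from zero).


BᵀP = [24.2500 -6.0000]
S = R + BᵀPB = [3] + [36.2500] = [39.2500]
BᵀPA = [39.5000 -30.2500]
K = S⁻¹·BᵀPA = [1.0064 -0.7707]
A−BK = [0.9936 -0.2293; 3.5127 -0.5414]
AᵀP(A−BK) = [3.4984 -2.5573; -2.5573 1.9363]
P' = Q + AᵀP(A−BK) = [11.4984 -0.5573; -0.5573 2.9363]
tr(P') = 14.4347

14.4347


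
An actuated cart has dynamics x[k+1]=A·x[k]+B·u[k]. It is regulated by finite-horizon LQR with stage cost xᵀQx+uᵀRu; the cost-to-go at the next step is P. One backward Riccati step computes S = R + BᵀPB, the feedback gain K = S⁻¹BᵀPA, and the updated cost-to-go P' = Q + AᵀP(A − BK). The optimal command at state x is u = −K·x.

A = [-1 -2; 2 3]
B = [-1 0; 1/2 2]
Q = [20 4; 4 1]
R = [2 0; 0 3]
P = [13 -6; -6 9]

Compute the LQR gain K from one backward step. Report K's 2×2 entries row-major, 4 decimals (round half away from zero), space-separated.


0.9340 1.8003 0.7279 1.0306

BᵀP = [-16.0000 10.5000; -12.0000 18.0000]
S = R + BᵀPB = [2 0; 0 3] + [21.2500 21.0000; 21.0000 36.0000] = [23.2500 21.0000; 21.0000 39.0000]
BᵀPA = [37.0000 63.5000; 48.0000 78.0000]
K = S⁻¹·BᵀPA = [0.9340 1.8003; 0.7279 1.0306]
A−BK = [-0.0660 -0.1997; 0.0773 0.0386]
AᵀP(A−BK) = [3.5056 5.9195; 5.9195 10.2931]
P' = Q + AᵀP(A−BK) = [23.5056 9.9195; 9.9195 11.2931]
tr(P') = 34.7987


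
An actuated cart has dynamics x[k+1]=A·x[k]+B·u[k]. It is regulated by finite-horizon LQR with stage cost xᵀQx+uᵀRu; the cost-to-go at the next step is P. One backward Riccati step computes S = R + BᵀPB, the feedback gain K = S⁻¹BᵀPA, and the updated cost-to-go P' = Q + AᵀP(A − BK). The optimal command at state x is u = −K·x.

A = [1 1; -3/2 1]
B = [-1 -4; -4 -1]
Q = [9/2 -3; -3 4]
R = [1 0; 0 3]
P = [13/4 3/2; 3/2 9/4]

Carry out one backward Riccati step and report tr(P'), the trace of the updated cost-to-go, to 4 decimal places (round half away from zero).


9.1803

BᵀP = [-9.2500 -10.5000; -14.5000 -8.2500]
S = R + BᵀPB = [1 0; 0 3] + [51.2500 47.5000; 47.5000 66.2500] = [52.2500 47.5000; 47.5000 69.2500]
BᵀPA = [6.5000 -19.7500; -2.1250 -22.7500]
K = S⁻¹·BᵀPA = [0.4046 -0.2108; -0.3082 -0.1840]
A−BK = [0.1718 0.0534; -0.1899 -0.0270]
AᵀP(A−BK) = [0.5278 0.1040; 0.1040 0.1525]
P' = Q + AᵀP(A−BK) = [5.0278 -2.8960; -2.8960 4.1525]
tr(P') = 9.1803


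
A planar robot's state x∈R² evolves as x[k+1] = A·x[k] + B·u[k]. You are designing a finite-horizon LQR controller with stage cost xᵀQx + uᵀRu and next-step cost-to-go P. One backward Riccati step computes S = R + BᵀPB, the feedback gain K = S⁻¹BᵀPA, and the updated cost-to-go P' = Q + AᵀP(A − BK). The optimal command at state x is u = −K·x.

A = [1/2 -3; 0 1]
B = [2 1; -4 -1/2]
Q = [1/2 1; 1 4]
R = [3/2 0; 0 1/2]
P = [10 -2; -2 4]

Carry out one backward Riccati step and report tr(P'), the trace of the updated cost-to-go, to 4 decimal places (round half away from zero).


9.2793

BᵀP = [28.0000 -20.0000; 11.0000 -4.0000]
S = R + BᵀPB = [3/2 0; 0 1/2] + [136.0000 38.0000; 38.0000 13.0000] = [137.5000 38.0000; 38.0000 13.5000]
BᵀPA = [14.0000 -104.0000; 5.5000 -37.0000]
K = S⁻¹·BᵀPA = [-0.0485 0.0049; 0.5440 -2.7544]
A−BK = [0.0531 -0.2553; 0.0779 -0.3578]
AᵀP(A−BK) = [0.1874 -0.9187; -0.9187 4.5919]
P' = Q + AᵀP(A−BK) = [0.6874 0.0813; 0.0813 8.5919]
tr(P') = 9.2793


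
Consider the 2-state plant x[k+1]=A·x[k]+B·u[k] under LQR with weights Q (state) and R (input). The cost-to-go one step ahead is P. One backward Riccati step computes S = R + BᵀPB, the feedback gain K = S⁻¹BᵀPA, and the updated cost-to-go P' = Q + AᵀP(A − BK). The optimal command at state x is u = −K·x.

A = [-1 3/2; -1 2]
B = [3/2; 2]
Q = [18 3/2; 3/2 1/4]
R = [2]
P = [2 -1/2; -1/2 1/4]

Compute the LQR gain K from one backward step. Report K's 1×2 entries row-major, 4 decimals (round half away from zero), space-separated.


-0.3889 0.5556

BᵀP = [2.0000 -0.2500]
S = R + BᵀPB = [2] + [2.5000] = [4.5000]
BᵀPA = [-1.7500 2.5000]
K = S⁻¹·BᵀPA = [-0.3889 0.5556]
A−BK = [-0.4167 0.6667; -0.2222 0.8889]
AᵀP(A−BK) = [0.5694 -0.7778; -0.7778 1.1111]
P' = Q + AᵀP(A−BK) = [18.5694 0.7222; 0.7222 1.3611]
tr(P') = 19.9306


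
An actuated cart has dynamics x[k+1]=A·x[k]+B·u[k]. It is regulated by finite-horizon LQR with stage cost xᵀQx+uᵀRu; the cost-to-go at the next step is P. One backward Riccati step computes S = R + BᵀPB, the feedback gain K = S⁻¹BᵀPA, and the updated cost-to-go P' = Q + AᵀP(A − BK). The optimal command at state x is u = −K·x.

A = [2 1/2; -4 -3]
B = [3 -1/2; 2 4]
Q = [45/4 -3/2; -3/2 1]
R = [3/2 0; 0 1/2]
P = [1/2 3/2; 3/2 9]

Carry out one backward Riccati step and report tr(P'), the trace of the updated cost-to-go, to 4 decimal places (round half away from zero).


13.3381

BᵀP = [4.5000 22.5000; 5.7500 35.2500]
S = R + BᵀPB = [3/2 0; 0 1/2] + [58.5000 87.7500; 87.7500 138.1250] = [60.0000 87.7500; 87.7500 138.6250]
BᵀPA = [-81.0000 -65.2500; -129.5000 -102.8750]
K = S⁻¹·BᵀPA = [0.2186 -0.0292; -1.0726 -0.7237]
A−BK = [0.8078 0.2256; -0.1470 -0.0471]
AᵀP(A−BK) = [0.8114 0.4251; 0.4251 0.2766]
P' = Q + AᵀP(A−BK) = [12.0614 -1.0749; -1.0749 1.2766]
tr(P') = 13.3381


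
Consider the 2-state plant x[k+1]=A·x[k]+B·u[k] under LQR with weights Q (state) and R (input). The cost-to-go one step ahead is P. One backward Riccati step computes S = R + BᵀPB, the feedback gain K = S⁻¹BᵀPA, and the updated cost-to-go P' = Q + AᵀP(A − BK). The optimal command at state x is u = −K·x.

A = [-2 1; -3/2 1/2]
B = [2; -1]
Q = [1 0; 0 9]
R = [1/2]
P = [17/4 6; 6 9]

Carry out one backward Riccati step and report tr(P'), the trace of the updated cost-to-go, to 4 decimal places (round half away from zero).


53.2500

BᵀP = [2.5000 3.0000]
S = R + BᵀPB = [1/2] + [2.0000] = [2.5000]
BᵀPA = [-9.5000 4.0000]
K = S⁻¹·BᵀPA = [-3.8000 1.6000]
A−BK = [5.6000 -2.2000; -5.3000 2.1000]
AᵀP(A−BK) = [37.1500 -15.0500; -15.0500 6.1000]
P' = Q + AᵀP(A−BK) = [38.1500 -15.0500; -15.0500 15.1000]
tr(P') = 53.2500


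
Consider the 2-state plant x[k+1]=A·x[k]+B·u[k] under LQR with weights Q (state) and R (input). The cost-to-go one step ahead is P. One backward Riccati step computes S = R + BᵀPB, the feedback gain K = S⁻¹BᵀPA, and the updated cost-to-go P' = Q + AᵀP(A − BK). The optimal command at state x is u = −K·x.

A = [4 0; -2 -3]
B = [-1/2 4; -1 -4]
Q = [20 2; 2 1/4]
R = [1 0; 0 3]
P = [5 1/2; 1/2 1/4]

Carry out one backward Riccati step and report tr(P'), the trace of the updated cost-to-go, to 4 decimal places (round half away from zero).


24.8119

BᵀP = [-3.0000 -0.5000; 18.0000 1.0000]
S = R + BᵀPB = [1 0; 0 3] + [2.0000 -10.0000; -10.0000 68.0000] = [3.0000 -10.0000; -10.0000 71.0000]
BᵀPA = [-11.0000 1.5000; 70.0000 -3.0000]
K = S⁻¹·BᵀPA = [-0.7168 0.6770; 0.8850 0.0531]
A−BK = [0.1018 0.1261; 0.8230 -2.1106]
AᵀP(A−BK) = [3.1681 -0.7699; -0.7699 1.3938]
P' = Q + AᵀP(A−BK) = [23.1681 1.2301; 1.2301 1.6438]
tr(P') = 24.8119
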